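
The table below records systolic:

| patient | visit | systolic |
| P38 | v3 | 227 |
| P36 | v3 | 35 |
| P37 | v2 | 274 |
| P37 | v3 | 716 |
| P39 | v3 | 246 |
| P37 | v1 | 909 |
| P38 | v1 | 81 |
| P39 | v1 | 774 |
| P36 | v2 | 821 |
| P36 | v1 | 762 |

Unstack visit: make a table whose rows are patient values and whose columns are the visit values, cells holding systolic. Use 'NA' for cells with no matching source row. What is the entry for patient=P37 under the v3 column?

The long row with patient=P37, visit=v3 has systolic=716.

716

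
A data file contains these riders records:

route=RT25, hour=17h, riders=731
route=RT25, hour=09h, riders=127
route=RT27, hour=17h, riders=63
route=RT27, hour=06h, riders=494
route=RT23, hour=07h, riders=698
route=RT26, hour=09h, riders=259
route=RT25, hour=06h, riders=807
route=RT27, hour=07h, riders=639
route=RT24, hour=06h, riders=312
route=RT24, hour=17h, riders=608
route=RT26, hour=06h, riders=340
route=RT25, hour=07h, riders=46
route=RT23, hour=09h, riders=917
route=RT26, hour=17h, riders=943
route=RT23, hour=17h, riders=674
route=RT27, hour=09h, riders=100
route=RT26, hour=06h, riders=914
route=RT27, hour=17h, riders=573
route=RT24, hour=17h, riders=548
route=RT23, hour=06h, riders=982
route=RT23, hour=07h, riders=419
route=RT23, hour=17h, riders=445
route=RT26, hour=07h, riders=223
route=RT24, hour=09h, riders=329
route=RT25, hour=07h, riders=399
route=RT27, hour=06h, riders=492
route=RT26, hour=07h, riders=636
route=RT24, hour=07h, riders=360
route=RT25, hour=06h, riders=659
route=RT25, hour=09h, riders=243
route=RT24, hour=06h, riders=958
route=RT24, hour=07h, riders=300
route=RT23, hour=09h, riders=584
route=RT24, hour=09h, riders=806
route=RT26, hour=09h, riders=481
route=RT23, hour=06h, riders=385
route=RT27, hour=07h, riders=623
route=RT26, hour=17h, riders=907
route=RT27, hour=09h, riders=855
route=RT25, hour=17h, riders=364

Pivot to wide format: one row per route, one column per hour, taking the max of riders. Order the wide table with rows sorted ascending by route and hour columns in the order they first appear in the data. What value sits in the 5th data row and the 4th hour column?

With rows sorted ascending by route, row 5 is route=RT27. hour columns in first-appearance order: 17h, 09h, 06h, 07h; column 4 is 07h.
Long rows with route=RT27, hour=07h: max(639, 623) = 639.

639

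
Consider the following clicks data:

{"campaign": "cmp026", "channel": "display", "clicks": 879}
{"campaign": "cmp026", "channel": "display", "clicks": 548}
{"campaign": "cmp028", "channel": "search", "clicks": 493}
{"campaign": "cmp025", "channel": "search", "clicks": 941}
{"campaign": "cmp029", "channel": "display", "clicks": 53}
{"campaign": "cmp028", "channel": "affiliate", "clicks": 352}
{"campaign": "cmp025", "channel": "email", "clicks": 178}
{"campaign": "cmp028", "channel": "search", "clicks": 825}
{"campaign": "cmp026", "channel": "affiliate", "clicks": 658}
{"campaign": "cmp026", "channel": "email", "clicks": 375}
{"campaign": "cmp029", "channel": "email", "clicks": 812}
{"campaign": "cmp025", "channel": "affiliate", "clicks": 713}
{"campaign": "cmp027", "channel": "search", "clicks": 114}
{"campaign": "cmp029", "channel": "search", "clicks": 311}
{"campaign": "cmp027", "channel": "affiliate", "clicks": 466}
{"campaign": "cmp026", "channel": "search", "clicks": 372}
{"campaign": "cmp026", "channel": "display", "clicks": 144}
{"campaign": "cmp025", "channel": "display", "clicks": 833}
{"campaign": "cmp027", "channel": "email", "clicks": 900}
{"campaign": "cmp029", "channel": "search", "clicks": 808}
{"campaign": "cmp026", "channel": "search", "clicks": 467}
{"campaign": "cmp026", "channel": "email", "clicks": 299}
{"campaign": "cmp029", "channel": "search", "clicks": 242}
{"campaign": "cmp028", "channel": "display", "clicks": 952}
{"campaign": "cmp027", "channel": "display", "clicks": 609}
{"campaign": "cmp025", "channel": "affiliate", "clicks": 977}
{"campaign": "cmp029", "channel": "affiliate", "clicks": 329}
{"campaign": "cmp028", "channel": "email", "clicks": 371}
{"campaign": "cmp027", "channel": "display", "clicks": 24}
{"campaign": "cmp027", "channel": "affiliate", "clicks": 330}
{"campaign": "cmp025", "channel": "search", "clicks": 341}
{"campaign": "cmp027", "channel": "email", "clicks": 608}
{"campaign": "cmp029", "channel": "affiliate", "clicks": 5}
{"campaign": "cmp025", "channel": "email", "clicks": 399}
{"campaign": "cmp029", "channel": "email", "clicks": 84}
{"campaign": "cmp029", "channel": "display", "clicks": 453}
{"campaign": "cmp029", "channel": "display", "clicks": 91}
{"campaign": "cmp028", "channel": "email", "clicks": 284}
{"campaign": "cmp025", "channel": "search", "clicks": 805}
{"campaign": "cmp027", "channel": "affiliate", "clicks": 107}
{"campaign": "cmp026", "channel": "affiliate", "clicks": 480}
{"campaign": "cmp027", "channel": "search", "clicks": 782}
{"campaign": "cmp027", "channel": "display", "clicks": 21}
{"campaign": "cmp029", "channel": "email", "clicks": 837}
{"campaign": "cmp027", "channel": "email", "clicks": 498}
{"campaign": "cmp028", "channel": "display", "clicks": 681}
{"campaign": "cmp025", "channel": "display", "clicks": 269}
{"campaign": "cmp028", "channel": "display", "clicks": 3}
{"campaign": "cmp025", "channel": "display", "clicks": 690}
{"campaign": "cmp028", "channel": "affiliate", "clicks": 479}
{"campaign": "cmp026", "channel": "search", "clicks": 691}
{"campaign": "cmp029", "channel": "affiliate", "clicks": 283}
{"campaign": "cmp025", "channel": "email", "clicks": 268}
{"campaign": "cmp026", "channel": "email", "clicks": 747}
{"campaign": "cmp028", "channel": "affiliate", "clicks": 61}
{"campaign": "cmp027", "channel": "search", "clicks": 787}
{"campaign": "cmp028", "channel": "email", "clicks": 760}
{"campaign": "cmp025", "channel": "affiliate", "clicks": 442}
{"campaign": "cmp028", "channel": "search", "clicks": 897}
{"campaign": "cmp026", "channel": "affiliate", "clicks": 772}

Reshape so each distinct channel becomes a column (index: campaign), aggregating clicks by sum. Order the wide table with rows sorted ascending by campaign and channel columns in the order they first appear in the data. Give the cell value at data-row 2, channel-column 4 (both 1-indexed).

1421

With rows sorted ascending by campaign, row 2 is campaign=cmp026. channel columns in first-appearance order: display, search, affiliate, email; column 4 is email.
Long rows with campaign=cmp026, channel=email: 375 + 299 + 747 = 1421.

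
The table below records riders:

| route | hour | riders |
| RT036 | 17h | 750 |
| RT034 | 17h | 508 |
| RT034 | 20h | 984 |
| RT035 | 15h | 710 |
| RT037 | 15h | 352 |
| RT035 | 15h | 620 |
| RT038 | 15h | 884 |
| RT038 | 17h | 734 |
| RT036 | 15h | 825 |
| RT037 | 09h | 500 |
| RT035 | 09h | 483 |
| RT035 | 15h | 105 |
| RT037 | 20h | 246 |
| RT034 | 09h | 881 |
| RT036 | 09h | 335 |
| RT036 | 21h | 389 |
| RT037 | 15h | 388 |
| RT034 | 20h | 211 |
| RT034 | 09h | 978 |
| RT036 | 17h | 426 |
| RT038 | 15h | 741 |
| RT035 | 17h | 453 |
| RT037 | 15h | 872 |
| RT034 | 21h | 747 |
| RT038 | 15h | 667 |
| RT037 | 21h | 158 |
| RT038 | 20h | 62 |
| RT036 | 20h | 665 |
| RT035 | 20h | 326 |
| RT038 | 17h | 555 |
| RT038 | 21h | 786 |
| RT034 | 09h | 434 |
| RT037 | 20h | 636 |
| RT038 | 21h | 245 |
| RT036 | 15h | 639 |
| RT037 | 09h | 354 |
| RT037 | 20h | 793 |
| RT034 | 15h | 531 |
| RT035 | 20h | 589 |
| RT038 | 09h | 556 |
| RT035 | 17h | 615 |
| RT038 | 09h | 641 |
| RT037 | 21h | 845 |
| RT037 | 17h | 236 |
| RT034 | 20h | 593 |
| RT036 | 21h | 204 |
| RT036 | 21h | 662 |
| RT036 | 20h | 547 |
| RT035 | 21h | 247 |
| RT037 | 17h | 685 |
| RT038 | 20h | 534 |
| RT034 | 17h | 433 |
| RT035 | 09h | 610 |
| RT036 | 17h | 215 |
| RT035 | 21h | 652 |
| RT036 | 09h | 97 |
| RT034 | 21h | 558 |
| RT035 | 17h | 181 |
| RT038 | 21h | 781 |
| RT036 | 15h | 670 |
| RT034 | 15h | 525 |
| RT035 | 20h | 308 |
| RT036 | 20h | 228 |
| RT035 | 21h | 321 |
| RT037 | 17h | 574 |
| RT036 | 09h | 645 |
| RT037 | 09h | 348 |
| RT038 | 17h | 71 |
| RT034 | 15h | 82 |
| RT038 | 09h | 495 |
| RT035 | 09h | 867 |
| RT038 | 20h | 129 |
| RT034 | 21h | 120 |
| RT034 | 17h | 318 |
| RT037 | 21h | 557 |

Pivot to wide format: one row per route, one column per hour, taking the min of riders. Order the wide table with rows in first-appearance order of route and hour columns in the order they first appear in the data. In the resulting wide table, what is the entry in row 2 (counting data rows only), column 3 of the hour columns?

82

With rows in first-appearance order of route, row 2 is route=RT034. hour columns in first-appearance order: 17h, 20h, 15h, 09h, 21h; column 3 is 15h.
Long rows with route=RT034, hour=15h: min(531, 525, 82) = 82.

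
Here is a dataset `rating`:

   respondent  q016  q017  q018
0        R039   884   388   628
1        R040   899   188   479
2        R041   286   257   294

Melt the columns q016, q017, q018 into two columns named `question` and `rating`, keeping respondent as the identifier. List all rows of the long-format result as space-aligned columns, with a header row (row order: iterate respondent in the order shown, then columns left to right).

Each (respondent, column) pair becomes one row: 3 × 3 = 9 rows.
For example, (R039, q016) → rating=884.

respondent  question  rating
R039        q016      884   
R039        q017      388   
R039        q018      628   
R040        q016      899   
R040        q017      188   
R040        q018      479   
R041        q016      286   
R041        q017      257   
R041        q018      294   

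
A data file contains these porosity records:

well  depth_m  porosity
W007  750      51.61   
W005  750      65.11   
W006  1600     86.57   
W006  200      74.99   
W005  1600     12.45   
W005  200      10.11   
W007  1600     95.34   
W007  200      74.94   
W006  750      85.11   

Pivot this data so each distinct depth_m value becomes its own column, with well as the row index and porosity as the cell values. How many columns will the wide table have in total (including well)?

1 column for well plus 3 distinct depth_m values → 4 columns.

4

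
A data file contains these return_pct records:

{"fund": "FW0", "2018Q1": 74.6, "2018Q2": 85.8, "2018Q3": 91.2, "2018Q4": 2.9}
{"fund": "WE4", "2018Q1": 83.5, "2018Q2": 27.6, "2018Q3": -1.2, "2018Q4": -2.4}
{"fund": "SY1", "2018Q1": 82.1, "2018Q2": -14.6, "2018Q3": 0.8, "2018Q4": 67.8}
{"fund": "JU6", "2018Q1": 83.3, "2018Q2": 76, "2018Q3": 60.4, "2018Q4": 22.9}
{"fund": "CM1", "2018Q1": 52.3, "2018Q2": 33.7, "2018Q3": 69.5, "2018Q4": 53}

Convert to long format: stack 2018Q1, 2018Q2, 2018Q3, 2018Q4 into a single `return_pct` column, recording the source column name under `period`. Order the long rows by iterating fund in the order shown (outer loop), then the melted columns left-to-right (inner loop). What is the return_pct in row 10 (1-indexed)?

-14.6

20 rows total (5 × 4). Row 10: index ⌊(10-1)/4⌋ = 2 into fund → SY1; (10-1) mod 4 = 1 into the melted columns → 2018Q2.
So row 10 is (SY1, 2018Q2, -14.6); return_pct = -14.6.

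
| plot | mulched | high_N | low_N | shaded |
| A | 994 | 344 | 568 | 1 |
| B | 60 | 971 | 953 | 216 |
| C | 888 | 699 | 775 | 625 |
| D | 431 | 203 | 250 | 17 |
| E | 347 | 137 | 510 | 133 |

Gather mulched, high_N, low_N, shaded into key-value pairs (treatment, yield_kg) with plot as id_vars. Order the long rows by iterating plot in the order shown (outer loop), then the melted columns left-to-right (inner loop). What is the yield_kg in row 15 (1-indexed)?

20 rows total (5 × 4). Row 15: index ⌊(15-1)/4⌋ = 3 into plot → D; (15-1) mod 4 = 2 into the melted columns → low_N.
So row 15 is (D, low_N, 250); yield_kg = 250.

250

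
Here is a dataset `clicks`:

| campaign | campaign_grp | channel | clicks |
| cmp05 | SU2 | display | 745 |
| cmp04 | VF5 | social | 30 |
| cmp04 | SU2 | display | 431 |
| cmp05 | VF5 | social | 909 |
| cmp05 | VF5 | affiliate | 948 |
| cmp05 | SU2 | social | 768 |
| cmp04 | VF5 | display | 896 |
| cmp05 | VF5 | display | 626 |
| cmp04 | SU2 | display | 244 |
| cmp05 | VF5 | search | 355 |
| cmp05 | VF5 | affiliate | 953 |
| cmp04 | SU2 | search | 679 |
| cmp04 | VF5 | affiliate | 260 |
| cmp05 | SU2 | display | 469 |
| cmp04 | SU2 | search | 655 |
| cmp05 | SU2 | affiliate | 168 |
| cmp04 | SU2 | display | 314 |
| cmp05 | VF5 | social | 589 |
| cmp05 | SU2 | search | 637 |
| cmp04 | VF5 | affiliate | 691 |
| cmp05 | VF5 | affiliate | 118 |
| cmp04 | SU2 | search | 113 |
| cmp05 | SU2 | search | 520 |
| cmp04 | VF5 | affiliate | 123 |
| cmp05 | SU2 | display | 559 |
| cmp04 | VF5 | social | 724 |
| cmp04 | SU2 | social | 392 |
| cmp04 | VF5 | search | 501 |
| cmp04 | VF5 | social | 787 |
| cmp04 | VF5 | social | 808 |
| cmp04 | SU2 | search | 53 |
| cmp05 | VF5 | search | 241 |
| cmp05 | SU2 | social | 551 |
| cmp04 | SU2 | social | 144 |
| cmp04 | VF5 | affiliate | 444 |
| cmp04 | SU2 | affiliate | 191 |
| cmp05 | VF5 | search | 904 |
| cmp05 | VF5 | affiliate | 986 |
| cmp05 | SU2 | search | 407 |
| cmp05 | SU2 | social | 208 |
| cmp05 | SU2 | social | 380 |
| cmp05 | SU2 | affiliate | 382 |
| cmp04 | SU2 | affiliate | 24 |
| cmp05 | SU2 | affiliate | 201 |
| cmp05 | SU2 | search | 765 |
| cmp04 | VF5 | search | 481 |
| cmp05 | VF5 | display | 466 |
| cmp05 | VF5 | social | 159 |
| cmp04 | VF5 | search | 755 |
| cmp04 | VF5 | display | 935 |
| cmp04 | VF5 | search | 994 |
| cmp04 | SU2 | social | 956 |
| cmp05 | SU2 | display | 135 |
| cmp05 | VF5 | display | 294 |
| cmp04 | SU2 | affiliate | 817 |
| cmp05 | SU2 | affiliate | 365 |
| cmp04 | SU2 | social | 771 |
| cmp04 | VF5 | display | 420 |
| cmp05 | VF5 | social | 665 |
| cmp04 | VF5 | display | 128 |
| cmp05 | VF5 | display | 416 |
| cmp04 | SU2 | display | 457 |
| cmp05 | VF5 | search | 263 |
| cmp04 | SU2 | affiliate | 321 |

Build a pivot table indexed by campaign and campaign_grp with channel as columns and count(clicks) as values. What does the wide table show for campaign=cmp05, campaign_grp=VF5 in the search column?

4

Rows with campaign=cmp05, campaign_grp=VF5 and channel=search: clicks values are 355, 241, 904, 263.
4 rows match — count = 4.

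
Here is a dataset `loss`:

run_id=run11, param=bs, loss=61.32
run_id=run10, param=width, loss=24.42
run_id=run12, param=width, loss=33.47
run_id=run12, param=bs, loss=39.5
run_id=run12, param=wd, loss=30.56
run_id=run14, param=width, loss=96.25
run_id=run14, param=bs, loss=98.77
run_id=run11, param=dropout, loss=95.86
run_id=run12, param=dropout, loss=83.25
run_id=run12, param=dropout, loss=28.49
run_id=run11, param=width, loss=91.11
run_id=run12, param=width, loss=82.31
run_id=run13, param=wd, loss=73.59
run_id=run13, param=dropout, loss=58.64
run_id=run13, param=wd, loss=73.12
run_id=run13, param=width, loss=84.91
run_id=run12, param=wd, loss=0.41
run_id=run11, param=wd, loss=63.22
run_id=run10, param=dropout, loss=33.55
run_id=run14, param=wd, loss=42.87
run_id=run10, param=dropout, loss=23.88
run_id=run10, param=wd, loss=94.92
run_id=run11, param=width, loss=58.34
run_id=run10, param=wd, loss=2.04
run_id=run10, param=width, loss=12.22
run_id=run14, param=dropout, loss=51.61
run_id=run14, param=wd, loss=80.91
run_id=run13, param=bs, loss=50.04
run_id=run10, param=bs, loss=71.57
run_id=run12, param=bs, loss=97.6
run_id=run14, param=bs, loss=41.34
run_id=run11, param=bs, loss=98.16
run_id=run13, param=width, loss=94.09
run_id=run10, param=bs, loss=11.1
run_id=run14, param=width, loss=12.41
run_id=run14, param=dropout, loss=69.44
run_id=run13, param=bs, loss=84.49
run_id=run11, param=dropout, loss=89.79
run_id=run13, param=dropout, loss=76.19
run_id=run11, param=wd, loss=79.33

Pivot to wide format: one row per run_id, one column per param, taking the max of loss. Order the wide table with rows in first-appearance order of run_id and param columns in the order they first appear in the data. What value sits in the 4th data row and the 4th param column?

With rows in first-appearance order of run_id, row 4 is run_id=run14. param columns in first-appearance order: bs, width, wd, dropout; column 4 is dropout.
Long rows with run_id=run14, param=dropout: max(51.61, 69.44) = 69.44.

69.44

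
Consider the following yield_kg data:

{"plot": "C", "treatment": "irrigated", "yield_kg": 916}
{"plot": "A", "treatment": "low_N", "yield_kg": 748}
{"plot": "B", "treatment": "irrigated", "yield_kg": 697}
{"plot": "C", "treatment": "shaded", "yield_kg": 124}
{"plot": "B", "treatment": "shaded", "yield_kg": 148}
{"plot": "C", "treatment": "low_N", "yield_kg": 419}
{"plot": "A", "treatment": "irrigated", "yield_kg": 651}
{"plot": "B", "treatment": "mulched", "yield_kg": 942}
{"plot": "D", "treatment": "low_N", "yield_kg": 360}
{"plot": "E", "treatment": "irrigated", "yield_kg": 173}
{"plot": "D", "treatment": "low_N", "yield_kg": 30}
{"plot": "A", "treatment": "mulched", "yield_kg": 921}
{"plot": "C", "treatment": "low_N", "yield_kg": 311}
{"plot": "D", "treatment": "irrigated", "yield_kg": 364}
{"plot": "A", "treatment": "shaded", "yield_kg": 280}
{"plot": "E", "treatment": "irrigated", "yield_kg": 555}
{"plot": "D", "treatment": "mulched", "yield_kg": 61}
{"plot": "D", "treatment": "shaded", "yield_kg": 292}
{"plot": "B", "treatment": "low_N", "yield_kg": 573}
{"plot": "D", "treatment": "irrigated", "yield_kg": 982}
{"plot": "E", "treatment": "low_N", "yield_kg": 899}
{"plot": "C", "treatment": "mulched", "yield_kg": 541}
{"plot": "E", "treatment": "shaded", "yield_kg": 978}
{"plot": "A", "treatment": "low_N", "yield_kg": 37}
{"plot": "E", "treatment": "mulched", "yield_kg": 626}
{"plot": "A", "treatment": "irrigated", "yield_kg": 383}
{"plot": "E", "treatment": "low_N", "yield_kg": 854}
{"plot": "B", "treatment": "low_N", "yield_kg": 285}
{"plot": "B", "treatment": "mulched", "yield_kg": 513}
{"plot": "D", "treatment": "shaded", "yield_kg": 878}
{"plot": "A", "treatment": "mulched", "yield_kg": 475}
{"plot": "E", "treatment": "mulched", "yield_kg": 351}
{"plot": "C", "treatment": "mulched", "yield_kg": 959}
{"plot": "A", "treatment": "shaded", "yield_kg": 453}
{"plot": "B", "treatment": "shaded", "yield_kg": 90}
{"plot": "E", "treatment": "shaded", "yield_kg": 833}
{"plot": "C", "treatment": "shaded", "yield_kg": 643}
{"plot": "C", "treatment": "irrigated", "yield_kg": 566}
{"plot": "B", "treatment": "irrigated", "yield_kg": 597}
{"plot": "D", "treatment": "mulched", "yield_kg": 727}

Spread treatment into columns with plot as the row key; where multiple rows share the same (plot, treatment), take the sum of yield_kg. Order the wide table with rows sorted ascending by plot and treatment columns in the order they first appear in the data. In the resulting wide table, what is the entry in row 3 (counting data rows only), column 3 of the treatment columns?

With rows sorted ascending by plot, row 3 is plot=C. treatment columns in first-appearance order: irrigated, low_N, shaded, mulched; column 3 is shaded.
Long rows with plot=C, treatment=shaded: 124 + 643 = 767.

767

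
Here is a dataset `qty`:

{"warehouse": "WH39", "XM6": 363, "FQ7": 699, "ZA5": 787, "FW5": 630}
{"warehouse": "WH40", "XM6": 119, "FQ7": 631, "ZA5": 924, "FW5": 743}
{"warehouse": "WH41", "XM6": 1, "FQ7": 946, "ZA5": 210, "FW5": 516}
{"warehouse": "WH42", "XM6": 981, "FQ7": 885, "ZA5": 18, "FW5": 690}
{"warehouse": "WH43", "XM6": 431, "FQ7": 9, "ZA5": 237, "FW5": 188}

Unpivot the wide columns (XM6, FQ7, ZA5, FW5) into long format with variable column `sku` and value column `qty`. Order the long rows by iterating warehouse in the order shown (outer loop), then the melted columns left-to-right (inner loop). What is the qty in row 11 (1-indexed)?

210

20 rows total (5 × 4). Row 11: index ⌊(11-1)/4⌋ = 2 into warehouse → WH41; (11-1) mod 4 = 2 into the melted columns → ZA5.
So row 11 is (WH41, ZA5, 210); qty = 210.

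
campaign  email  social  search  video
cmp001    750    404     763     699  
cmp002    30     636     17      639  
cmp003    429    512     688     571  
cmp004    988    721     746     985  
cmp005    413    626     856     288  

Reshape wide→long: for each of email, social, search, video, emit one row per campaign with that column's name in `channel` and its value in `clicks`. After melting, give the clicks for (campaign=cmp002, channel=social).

636

Unpivoting turns each (campaign, wide-column) pair into one long row.
The wide cell at row cmp002, column social holds 636, so the long row (cmp002, social) has clicks=636.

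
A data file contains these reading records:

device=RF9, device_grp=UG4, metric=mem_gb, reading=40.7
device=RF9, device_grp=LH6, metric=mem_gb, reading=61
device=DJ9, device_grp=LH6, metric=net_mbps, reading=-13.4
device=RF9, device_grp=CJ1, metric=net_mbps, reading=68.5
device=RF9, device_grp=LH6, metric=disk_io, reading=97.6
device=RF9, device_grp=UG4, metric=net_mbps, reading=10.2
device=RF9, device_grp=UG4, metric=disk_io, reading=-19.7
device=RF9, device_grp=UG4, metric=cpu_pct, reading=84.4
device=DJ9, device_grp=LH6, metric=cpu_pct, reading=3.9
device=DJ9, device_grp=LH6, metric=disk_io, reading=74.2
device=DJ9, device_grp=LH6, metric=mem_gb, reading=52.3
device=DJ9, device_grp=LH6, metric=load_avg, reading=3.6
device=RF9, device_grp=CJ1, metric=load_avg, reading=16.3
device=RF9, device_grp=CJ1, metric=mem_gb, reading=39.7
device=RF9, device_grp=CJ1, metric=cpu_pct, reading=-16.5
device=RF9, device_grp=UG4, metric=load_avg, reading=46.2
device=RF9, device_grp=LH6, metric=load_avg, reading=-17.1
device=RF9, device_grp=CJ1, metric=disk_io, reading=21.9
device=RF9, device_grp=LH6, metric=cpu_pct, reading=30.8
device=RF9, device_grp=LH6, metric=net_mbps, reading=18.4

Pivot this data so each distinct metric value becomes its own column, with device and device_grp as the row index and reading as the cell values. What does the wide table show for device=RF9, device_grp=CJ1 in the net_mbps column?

Wide layout: rows indexed by device and device_grp, columns are the 5 distinct metric values (mem_gb, net_mbps, disk_io, cpu_pct, load_avg).
Cell (device=RF9, device_grp=CJ1, metric=net_mbps) draws from the long row where device=RF9, device_grp=CJ1 and metric=net_mbps, which has reading=68.5.

68.5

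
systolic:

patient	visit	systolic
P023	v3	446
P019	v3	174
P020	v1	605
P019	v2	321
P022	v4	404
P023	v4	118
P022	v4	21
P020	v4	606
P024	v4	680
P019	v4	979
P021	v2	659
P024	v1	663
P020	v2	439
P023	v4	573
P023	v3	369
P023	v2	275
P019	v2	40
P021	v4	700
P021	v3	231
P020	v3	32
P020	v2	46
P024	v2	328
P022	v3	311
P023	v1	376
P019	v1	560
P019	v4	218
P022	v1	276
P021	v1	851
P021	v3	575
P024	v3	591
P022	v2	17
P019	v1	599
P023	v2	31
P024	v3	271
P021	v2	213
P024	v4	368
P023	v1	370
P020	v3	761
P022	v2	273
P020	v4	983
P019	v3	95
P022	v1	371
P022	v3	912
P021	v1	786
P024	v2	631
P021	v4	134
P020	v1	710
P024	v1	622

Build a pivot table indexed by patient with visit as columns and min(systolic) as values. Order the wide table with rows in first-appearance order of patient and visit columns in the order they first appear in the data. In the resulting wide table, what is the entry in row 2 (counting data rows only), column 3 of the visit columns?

With rows in first-appearance order of patient, row 2 is patient=P019. visit columns in first-appearance order: v3, v1, v2, v4; column 3 is v2.
Long rows with patient=P019, visit=v2: min(321, 40) = 40.

40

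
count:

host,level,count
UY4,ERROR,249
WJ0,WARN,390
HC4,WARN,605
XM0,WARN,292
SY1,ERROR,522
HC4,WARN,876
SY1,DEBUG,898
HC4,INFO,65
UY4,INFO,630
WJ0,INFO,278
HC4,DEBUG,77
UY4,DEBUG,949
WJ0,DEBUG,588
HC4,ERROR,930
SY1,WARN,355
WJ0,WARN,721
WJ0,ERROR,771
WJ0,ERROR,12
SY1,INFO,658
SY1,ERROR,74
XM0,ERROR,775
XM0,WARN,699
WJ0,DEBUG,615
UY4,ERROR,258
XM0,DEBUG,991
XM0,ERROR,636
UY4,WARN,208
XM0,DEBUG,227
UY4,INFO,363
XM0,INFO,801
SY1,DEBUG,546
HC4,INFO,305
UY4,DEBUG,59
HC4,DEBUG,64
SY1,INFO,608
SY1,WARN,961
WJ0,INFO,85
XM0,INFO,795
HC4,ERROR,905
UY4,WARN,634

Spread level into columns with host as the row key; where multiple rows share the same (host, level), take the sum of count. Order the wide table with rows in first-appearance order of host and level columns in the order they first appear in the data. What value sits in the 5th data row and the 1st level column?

596

With rows in first-appearance order of host, row 5 is host=SY1. level columns in first-appearance order: ERROR, WARN, DEBUG, INFO; column 1 is ERROR.
Long rows with host=SY1, level=ERROR: 522 + 74 = 596.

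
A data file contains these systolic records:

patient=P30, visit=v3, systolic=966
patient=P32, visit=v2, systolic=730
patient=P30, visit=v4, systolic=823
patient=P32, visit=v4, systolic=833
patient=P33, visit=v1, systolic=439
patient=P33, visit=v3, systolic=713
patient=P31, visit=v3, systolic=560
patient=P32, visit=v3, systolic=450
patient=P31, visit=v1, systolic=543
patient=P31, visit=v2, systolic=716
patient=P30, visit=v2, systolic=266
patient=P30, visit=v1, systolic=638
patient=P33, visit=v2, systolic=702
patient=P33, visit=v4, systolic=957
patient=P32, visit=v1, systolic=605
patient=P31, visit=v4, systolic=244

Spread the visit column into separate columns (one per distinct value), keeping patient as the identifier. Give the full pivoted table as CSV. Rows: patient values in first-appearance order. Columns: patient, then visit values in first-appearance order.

patient,v3,v2,v4,v1
P30,966,266,823,638
P32,450,730,833,605
P33,713,702,957,439
P31,560,716,244,543

Columns: patient plus the 4 distinct visit values (v3, v2, v4, v1).
For example, row P30 column v3 takes systolic=966 from the long row (P30, v3).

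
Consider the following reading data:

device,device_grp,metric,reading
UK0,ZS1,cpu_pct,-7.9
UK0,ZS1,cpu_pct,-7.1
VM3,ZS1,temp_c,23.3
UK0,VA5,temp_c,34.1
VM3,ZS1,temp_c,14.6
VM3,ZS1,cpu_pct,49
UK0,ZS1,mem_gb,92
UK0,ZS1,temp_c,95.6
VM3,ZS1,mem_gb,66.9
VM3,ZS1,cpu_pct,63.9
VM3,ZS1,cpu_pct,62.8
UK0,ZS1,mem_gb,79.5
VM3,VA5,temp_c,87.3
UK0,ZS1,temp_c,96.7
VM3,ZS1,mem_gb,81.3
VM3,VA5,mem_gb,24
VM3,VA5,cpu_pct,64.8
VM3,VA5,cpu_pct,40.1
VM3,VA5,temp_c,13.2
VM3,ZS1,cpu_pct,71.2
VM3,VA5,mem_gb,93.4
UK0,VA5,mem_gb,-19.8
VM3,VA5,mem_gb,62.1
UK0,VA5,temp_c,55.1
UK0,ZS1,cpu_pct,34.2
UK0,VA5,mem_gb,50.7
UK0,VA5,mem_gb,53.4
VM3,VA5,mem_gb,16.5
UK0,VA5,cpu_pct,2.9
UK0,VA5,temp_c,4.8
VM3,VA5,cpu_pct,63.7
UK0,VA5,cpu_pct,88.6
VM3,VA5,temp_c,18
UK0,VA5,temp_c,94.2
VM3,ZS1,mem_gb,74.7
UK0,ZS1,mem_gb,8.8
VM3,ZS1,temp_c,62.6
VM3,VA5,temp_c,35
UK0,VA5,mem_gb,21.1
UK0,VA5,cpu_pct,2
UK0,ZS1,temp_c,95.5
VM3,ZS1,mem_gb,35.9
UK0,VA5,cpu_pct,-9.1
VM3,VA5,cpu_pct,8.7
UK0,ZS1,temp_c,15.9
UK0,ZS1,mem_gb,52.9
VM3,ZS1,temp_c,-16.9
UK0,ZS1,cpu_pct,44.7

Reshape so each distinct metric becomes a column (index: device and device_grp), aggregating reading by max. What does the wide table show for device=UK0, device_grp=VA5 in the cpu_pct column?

Rows with device=UK0, device_grp=VA5 and metric=cpu_pct: reading values are 2.9, 88.6, 2, -9.1.
max(2.9, 88.6, 2, -9.1) = 88.6.

88.6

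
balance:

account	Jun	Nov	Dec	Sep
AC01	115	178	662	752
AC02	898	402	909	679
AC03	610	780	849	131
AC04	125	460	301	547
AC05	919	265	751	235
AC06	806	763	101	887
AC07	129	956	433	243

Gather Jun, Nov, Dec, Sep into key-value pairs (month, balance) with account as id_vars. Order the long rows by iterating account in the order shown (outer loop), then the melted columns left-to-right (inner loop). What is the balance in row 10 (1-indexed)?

780

28 rows total (7 × 4). Row 10: index ⌊(10-1)/4⌋ = 2 into account → AC03; (10-1) mod 4 = 1 into the melted columns → Nov.
So row 10 is (AC03, Nov, 780); balance = 780.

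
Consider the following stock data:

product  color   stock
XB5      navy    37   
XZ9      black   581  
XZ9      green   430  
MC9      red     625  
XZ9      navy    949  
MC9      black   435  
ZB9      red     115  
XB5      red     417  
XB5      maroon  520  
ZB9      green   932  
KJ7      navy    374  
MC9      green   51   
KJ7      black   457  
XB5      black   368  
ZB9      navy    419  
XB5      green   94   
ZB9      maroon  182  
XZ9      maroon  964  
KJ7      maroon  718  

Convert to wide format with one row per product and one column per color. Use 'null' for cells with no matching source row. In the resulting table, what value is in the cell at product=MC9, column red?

625

The long row with product=MC9, color=red has stock=625.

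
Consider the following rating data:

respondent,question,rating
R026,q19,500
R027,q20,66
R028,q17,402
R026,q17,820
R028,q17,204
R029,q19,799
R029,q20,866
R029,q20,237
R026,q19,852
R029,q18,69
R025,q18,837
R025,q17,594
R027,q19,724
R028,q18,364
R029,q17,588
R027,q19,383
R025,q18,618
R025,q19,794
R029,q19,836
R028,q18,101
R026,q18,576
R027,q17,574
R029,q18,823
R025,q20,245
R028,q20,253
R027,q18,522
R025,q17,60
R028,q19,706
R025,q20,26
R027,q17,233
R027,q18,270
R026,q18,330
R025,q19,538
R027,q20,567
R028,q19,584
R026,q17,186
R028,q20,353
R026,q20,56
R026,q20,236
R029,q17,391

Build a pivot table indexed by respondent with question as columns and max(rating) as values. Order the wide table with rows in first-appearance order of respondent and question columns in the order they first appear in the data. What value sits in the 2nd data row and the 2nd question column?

With rows in first-appearance order of respondent, row 2 is respondent=R027. question columns in first-appearance order: q19, q20, q17, q18; column 2 is q20.
Long rows with respondent=R027, question=q20: max(66, 567) = 567.

567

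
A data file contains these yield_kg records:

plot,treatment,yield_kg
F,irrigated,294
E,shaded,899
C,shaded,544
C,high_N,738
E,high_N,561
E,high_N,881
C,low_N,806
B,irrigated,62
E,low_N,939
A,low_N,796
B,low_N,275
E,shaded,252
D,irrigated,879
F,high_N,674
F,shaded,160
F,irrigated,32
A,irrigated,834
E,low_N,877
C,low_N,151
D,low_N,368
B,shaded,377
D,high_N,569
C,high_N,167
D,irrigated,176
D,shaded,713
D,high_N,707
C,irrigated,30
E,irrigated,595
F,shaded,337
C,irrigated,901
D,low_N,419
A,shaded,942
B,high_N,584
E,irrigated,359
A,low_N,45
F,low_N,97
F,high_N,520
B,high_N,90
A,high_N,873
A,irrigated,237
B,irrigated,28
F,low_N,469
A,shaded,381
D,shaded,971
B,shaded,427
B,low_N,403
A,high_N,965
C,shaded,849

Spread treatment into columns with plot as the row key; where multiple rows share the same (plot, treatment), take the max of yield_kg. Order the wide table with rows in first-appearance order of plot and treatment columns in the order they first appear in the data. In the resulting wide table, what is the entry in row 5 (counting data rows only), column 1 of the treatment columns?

With rows in first-appearance order of plot, row 5 is plot=A. treatment columns in first-appearance order: irrigated, shaded, high_N, low_N; column 1 is irrigated.
Long rows with plot=A, treatment=irrigated: max(834, 237) = 834.

834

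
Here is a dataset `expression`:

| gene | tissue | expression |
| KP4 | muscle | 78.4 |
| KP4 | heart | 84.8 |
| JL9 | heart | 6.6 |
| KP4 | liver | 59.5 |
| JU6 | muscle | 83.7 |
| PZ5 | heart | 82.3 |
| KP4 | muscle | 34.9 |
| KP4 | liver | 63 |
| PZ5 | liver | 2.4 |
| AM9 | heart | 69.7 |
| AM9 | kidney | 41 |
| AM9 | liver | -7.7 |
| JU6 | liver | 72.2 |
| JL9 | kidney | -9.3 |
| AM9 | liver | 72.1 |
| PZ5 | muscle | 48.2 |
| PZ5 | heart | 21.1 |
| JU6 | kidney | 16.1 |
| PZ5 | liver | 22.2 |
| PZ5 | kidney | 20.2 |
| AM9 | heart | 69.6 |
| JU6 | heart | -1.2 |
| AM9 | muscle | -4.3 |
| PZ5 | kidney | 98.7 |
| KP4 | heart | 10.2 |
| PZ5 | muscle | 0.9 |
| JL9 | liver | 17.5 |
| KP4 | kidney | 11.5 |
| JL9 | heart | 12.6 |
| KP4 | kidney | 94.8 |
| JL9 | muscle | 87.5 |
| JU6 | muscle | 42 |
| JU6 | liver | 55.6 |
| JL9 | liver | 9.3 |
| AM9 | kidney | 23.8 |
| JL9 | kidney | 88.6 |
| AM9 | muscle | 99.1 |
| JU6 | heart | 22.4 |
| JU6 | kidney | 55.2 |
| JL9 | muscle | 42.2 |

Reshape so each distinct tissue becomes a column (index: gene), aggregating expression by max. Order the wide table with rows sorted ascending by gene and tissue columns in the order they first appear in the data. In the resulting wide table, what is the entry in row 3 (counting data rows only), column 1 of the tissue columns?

83.7

With rows sorted ascending by gene, row 3 is gene=JU6. tissue columns in first-appearance order: muscle, heart, liver, kidney; column 1 is muscle.
Long rows with gene=JU6, tissue=muscle: max(83.7, 42) = 83.7.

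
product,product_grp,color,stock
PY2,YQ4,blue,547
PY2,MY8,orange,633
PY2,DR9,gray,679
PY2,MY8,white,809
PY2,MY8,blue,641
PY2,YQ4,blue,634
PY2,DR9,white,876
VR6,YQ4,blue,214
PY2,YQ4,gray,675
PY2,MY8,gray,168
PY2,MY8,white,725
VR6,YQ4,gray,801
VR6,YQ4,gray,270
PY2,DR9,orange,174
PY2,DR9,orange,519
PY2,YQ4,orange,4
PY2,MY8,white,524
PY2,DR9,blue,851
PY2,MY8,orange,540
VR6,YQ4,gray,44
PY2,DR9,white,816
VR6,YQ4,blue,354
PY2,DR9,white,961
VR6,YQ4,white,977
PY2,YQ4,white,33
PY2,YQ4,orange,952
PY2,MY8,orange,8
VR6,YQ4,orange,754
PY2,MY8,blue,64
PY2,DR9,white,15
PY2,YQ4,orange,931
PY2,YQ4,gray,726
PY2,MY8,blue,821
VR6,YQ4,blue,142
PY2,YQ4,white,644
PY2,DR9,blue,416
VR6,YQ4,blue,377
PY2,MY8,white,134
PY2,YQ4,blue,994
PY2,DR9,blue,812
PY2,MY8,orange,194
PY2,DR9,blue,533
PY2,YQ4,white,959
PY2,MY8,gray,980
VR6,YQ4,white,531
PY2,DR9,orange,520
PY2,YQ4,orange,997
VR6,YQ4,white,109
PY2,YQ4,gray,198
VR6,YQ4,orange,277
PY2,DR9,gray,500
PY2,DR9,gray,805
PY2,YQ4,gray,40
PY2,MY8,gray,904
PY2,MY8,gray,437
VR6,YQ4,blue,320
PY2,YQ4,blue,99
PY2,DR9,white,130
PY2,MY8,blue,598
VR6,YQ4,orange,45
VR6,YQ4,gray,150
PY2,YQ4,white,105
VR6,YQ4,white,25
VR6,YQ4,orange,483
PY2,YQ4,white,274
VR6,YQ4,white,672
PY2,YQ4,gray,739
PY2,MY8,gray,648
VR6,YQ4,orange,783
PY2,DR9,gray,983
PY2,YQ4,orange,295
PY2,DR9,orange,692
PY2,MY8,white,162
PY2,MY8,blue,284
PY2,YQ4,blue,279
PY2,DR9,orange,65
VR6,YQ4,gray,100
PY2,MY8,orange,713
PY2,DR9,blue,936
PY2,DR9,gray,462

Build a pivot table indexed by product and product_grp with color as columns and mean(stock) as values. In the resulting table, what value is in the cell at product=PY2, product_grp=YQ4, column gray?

475.60

Rows with product=PY2, product_grp=YQ4 and color=gray: stock values are 675, 726, 198, 40, 739.
(675 + 726 + 198 + 40 + 739) / 5 = 475.60.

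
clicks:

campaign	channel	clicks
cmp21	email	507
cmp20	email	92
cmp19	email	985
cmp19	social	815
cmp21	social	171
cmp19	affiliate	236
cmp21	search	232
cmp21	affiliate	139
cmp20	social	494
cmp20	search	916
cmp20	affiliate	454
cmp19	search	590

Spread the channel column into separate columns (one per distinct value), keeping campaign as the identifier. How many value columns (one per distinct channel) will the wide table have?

4

4 distinct channel values: social, affiliate, email, search.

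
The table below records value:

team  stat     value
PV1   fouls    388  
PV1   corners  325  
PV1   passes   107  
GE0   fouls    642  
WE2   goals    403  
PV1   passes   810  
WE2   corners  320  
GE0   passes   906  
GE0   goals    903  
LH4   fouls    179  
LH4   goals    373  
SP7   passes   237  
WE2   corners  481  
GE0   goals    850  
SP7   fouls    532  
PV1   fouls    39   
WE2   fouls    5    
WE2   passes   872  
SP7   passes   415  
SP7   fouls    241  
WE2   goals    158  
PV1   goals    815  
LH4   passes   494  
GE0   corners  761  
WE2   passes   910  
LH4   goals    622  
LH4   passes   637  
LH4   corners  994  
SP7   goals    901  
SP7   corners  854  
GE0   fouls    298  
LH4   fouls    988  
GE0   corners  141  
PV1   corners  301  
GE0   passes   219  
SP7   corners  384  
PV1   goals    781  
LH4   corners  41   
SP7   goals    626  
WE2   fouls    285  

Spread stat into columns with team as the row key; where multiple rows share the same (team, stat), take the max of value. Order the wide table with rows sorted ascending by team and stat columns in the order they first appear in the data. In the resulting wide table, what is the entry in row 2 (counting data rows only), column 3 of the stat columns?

With rows sorted ascending by team, row 2 is team=LH4. stat columns in first-appearance order: fouls, corners, passes, goals; column 3 is passes.
Long rows with team=LH4, stat=passes: max(494, 637) = 637.

637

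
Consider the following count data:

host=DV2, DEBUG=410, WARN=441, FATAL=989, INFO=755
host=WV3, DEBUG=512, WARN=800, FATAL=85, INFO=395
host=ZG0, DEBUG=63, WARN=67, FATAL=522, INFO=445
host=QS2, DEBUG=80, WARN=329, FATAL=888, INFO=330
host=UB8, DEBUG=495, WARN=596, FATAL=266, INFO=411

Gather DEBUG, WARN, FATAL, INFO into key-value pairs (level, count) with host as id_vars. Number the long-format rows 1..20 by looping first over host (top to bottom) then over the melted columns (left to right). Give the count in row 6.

20 rows total (5 × 4). Row 6: index ⌊(6-1)/4⌋ = 1 into host → WV3; (6-1) mod 4 = 1 into the melted columns → WARN.
So row 6 is (WV3, WARN, 800); count = 800.

800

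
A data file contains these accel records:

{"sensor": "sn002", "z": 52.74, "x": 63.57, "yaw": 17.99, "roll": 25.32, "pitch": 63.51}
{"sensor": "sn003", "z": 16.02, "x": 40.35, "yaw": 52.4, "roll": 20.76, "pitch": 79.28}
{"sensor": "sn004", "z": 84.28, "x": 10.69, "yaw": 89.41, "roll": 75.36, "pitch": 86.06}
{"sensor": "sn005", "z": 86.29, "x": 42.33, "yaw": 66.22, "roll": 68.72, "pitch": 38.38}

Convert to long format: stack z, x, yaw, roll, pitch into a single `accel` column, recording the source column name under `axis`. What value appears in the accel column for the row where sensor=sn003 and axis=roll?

Unpivoting turns each (sensor, wide-column) pair into one long row.
The wide cell at row sn003, column roll holds 20.76, so the long row (sn003, roll) has accel=20.76.

20.76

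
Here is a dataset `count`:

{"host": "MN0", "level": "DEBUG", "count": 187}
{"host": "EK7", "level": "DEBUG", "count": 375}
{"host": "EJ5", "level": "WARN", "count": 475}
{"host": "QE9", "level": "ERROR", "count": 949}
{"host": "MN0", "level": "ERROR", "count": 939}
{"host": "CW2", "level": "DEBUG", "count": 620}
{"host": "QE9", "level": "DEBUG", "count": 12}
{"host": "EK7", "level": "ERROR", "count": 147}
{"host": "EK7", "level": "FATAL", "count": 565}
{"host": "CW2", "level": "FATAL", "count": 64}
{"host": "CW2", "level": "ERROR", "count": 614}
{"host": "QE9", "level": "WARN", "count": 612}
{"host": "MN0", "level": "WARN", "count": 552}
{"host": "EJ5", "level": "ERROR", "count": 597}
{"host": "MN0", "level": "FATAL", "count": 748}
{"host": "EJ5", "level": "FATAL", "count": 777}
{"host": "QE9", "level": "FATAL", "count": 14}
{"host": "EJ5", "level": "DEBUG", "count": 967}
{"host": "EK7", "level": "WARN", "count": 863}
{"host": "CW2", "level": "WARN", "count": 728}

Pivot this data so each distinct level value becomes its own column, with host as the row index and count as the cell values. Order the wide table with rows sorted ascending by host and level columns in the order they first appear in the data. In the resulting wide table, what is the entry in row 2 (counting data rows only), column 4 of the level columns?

With rows sorted ascending by host, row 2 is host=EJ5. level columns in first-appearance order: DEBUG, WARN, ERROR, FATAL; column 4 is FATAL.
Long rows with host=EJ5, level=FATAL: count = 777.

777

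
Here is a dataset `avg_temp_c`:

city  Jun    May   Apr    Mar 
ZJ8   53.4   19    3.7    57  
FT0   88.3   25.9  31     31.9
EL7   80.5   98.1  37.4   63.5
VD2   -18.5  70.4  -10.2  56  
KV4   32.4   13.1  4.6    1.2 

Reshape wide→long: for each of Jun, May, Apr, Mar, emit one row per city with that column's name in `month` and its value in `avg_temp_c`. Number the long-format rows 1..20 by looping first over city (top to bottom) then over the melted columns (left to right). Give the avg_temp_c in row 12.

63.5

20 rows total (5 × 4). Row 12: index ⌊(12-1)/4⌋ = 2 into city → EL7; (12-1) mod 4 = 3 into the melted columns → Mar.
So row 12 is (EL7, Mar, 63.5); avg_temp_c = 63.5.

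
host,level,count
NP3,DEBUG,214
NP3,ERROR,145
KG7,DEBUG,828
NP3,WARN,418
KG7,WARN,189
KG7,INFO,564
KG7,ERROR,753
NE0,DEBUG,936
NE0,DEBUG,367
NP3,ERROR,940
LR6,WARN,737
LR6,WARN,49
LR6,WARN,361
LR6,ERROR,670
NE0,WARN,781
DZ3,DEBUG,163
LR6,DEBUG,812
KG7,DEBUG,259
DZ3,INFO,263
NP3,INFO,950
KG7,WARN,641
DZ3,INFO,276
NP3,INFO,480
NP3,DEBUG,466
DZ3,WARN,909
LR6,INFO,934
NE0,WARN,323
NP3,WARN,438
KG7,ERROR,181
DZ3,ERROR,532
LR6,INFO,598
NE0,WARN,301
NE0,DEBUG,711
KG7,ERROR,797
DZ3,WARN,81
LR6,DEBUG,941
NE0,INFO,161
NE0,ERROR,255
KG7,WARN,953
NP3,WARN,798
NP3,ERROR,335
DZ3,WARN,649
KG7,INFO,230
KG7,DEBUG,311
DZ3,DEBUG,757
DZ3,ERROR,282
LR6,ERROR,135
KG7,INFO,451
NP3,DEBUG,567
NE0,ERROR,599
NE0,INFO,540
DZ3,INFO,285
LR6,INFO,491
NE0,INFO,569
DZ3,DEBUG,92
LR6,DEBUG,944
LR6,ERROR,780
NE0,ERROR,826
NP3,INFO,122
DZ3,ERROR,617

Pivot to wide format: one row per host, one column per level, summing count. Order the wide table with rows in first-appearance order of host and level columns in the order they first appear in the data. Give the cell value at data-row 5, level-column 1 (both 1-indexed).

With rows in first-appearance order of host, row 5 is host=DZ3. level columns in first-appearance order: DEBUG, ERROR, WARN, INFO; column 1 is DEBUG.
Long rows with host=DZ3, level=DEBUG: 163 + 757 + 92 = 1012.

1012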